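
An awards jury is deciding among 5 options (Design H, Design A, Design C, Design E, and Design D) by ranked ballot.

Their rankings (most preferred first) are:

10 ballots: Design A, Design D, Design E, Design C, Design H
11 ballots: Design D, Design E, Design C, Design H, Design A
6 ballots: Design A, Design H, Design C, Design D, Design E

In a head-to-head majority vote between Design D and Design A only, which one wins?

Ballots ranking Design D above Design A: 11.
Ballots ranking Design A above Design D: 10+6 = 16.
Design A wins the head-to-head, 16–11.

Design A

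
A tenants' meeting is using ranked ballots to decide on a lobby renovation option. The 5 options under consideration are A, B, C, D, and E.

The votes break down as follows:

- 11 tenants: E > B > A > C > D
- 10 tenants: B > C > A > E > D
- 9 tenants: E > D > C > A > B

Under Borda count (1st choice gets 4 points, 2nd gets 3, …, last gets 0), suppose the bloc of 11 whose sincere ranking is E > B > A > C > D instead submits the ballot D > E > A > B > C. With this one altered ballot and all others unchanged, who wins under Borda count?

Borda totals with the altered ballot: A 51, B 51, C 48, D 71, E 79.
The winner is unchanged: still E.

E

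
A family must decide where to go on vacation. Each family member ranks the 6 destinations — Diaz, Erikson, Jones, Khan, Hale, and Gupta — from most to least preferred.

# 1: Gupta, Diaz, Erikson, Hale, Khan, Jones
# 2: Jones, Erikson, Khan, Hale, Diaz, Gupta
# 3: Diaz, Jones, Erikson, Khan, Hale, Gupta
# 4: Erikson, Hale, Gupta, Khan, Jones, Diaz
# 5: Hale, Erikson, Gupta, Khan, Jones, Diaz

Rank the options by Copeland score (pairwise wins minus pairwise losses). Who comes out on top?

Erikson

Pairwise results:
  Diaz vs Erikson: Erikson wins 3–2.
  Diaz vs Jones: Jones wins 3–2.
  Diaz vs Khan: Khan wins 3–2.
  Diaz vs Hale: Hale wins 3–2.
  Diaz vs Gupta: Gupta wins 3–2.
  Erikson vs Jones: Erikson wins 3–2.
  Erikson vs Khan: Erikson wins 5–0.
  Erikson vs Hale: Erikson wins 4–1.
  Erikson vs Gupta: Erikson wins 4–1.
  Jones vs Khan: Khan wins 3–2.
  Jones vs Hale: Hale wins 3–2.
  Jones vs Gupta: Gupta wins 3–2.
  Khan vs Hale: Hale wins 3–2.
  Khan vs Gupta: Gupta wins 3–2.
  Hale vs Gupta: Hale wins 4–1.
Copeland scores (wins − losses):
  Diaz: 0 − 5 = -5
  Erikson: 5 − 0 = 5
  Jones: 1 − 4 = -3
  Khan: 2 − 3 = -1
  Hale: 4 − 1 = 3
  Gupta: 3 − 2 = 1
Erikson has the best Copeland score.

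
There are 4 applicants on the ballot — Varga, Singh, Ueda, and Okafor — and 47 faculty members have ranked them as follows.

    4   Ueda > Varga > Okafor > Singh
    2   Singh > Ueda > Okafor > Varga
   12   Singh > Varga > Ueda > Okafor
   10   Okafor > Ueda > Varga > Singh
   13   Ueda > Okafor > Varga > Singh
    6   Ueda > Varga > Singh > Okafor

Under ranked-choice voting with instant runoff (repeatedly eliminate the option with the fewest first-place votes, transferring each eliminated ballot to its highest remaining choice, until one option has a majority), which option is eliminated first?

Varga

Round 1: Ueda 23, Singh 14, Okafor 10, Varga 0. Varga has the fewest and is eliminated.
Round 2: Ueda 23, Singh 14, Okafor 10. Okafor has the fewest and is eliminated.
Round 3: Ueda 33, Singh 14. Ueda has a majority.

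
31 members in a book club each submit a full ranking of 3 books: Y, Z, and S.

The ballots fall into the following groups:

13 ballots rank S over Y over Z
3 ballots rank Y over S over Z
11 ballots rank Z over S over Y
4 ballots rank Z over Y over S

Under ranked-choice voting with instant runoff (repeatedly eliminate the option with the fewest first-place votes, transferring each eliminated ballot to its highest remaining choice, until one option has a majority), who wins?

Round 1: Z 15, S 13, Y 3. Y has the fewest and is eliminated.
Round 2: S 16, Z 15. S has a majority.

S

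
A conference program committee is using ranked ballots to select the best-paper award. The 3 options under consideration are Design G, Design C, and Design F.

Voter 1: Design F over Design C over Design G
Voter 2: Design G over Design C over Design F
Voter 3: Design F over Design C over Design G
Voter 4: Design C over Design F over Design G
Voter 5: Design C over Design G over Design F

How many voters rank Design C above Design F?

3

Ballots ranking Design C above Design F: 3.
Ballots ranking Design F above Design C: 2.
So 3 of 5 voters prefer Design C to Design F.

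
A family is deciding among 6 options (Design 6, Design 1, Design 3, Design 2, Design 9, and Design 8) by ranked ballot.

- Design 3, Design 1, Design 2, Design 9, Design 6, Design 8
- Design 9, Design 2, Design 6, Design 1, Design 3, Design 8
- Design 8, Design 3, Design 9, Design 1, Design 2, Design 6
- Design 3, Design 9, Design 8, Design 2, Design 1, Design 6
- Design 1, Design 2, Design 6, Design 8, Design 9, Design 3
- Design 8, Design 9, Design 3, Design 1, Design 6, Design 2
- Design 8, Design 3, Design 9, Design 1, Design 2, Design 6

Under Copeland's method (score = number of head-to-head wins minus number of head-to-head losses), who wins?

Design 8

Pairwise results:
  Design 6 vs Design 1: Design 1 wins 6–1.
  Design 6 vs Design 3: Design 3 wins 5–2.
  Design 6 vs Design 2: Design 2 wins 6–1.
  Design 6 vs Design 9: Design 9 wins 6–1.
  Design 6 vs Design 8: Design 8 wins 4–3.
  Design 1 vs Design 3: Design 3 wins 5–2.
  Design 1 vs Design 2: Design 1 wins 5–2.
  Design 1 vs Design 9: Design 9 wins 5–2.
  Design 1 vs Design 8: Design 8 wins 4–3.
  Design 3 vs Design 2: Design 3 wins 5–2.
  Design 3 vs Design 9: Design 3 wins 4–3.
  Design 3 vs Design 8: Design 8 wins 4–3.
  Design 2 vs Design 9: Design 9 wins 5–2.
  Design 2 vs Design 8: Design 8 wins 4–3.
  Design 9 vs Design 8: Design 8 wins 4–3.
Copeland scores (wins − losses):
  Design 6: 0 − 5 = -5
  Design 1: 2 − 3 = -1
  Design 3: 4 − 1 = 3
  Design 2: 1 − 4 = -3
  Design 9: 3 − 2 = 1
  Design 8: 5 − 0 = 5
Design 8 has the best Copeland score.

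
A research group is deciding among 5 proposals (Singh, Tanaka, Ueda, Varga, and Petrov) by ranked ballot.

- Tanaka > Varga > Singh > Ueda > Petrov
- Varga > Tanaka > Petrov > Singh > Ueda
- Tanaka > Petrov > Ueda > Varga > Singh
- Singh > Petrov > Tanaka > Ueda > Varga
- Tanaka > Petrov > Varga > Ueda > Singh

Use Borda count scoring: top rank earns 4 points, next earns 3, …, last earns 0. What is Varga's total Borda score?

10

Borda scores:
  Singh: 2 + 1 + 0 + 4 + 0 = 7
  Tanaka: 4 + 3 + 4 + 2 + 4 = 17
  Ueda: 1 + 0 + 2 + 1 + 1 = 5
  Varga: 3 + 4 + 1 + 0 + 2 = 10
  Petrov: 0 + 2 + 3 + 3 + 3 = 11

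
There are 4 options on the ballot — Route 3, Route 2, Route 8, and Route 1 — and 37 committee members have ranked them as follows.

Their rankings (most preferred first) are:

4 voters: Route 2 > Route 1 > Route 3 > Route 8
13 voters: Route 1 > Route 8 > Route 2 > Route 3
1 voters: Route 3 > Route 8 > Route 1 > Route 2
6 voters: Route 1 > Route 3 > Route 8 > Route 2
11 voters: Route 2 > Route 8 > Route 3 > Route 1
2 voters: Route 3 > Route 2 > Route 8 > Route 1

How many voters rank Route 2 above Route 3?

Ballots ranking Route 2 above Route 3: 4+13+11 = 28.
Ballots ranking Route 3 above Route 2: 1+6+2 = 9.
So 28 of 37 voters prefer Route 2 to Route 3.

28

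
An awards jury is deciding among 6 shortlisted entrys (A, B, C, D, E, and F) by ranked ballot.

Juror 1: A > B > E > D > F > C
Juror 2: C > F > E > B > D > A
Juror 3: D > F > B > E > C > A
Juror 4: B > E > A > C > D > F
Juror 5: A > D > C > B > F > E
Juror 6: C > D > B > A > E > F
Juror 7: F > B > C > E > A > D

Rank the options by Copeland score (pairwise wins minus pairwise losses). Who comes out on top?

B

Pairwise results:
  A vs B: B wins 5–2.
  A vs C: C wins 4–3.
  A vs D: A wins 4–3.
  A vs E: E wins 4–3.
  A vs F: A wins 4–3.
  B vs C: B wins 4–3.
  B vs D: B wins 4–3.
  B vs E: B wins 6–1.
  B vs F: B wins 4–3.
  C vs D: C wins 4–3.
  C vs E: C wins 4–3.
  C vs F: C wins 4–3.
  D vs E: E wins 4–3.
  D vs F: D wins 5–2.
  E vs F: F wins 4–3.
Copeland scores (wins − losses):
  A: 2 − 3 = -1
  B: 5 − 0 = 5
  C: 4 − 1 = 3
  D: 1 − 4 = -3
  E: 2 − 3 = -1
  F: 1 − 4 = -3
B has the best Copeland score.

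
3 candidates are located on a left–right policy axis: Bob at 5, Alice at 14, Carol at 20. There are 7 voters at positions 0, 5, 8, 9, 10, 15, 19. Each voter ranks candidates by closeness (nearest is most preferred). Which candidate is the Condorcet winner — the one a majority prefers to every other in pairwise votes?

Bob

With single-peaked preferences on a line, the Condorcet winner is the candidate closest to the median voter.
The median voter (position 9) is closest to Bob at 5.
Check: Bob vs Carol — voters closer to Bob: 5 of 7.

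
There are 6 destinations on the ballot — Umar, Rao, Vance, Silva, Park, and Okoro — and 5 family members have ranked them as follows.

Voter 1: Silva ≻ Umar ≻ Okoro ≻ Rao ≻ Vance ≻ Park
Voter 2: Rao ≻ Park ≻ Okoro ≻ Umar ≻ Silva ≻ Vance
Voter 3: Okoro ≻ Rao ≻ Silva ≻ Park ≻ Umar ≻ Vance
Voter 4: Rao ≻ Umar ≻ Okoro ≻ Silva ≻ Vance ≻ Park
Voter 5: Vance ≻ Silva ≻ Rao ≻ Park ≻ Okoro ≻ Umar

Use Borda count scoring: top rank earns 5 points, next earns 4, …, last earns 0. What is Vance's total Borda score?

7

Borda scores:
  Umar: 4 + 2 + 1 + 4 + 0 = 11
  Rao: 2 + 5 + 4 + 5 + 3 = 19
  Vance: 1 + 0 + 0 + 1 + 5 = 7
  Silva: 5 + 1 + 3 + 2 + 4 = 15
  Park: 0 + 4 + 2 + 0 + 2 = 8
  Okoro: 3 + 3 + 5 + 3 + 1 = 15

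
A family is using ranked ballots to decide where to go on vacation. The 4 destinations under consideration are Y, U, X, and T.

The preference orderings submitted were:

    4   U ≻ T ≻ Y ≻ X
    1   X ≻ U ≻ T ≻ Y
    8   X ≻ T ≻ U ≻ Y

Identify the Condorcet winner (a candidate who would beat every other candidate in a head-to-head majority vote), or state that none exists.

X

Head-to-head results (13 voters total):
Y vs U: U wins 13–0.
Y vs X: X wins 9–4.
Y vs T: T wins 13–0.
U vs X: X wins 9–4.
U vs T: T wins 8–5.
X vs T: X wins 9–4.
X beats each rival — Y (9–4), U (9–4), T (9–4) — so X is the Condorcet winner.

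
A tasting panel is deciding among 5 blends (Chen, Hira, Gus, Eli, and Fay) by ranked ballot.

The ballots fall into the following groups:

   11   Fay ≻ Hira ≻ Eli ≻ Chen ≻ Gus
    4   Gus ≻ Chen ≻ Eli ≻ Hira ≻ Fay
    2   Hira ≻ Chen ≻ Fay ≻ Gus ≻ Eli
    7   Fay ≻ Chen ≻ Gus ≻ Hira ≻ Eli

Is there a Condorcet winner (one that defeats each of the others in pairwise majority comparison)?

Yes

Head-to-head results (24 voters total):
Chen vs Hira: Hira wins 13–11.
Chen vs Gus: Chen wins 20–4.
Chen vs Eli: Chen wins 13–11.
Chen vs Fay: Fay wins 18–6.
Hira vs Gus: Hira wins 13–11.
Hira vs Eli: Hira wins 20–4.
Hira vs Fay: Fay wins 18–6.
Gus vs Eli: Gus wins 13–11.
Gus vs Fay: Fay wins 20–4.
Eli vs Fay: Fay wins 20–4.
Fay beats each rival — Chen (18–6), Hira (18–6), Gus (20–4), Eli (20–4) — so Fay is the Condorcet winner.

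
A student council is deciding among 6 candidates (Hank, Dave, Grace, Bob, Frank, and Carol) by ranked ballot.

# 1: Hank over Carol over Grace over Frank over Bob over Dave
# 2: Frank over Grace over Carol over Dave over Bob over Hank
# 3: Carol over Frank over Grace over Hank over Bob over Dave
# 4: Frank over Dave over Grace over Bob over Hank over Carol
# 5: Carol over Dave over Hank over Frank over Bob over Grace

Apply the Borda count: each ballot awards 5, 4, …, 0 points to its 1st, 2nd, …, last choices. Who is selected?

Frank

Borda scores:
  Hank: 5 + 0 + 2 + 1 + 3 = 11
  Dave: 0 + 2 + 0 + 4 + 4 = 10
  Grace: 3 + 4 + 3 + 3 + 0 = 13
  Bob: 1 + 1 + 1 + 2 + 1 = 6
  Frank: 2 + 5 + 4 + 5 + 2 = 18
  Carol: 4 + 3 + 5 + 0 + 5 = 17
Frank has the highest total.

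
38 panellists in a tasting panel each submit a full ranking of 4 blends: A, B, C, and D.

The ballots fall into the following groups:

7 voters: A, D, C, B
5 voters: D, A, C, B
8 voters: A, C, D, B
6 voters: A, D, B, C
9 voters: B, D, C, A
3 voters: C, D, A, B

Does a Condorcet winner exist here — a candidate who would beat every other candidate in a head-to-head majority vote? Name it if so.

Head-to-head results (38 voters total):
A vs B: A wins 29–9.
A vs C: A wins 26–12.
A vs D: A wins 21–17.
B vs C: C wins 23–15.
B vs D: D wins 29–9.
C vs D: D wins 27–11.
A beats each rival — B (29–9), C (26–12), D (21–17) — so A is the Condorcet winner.

A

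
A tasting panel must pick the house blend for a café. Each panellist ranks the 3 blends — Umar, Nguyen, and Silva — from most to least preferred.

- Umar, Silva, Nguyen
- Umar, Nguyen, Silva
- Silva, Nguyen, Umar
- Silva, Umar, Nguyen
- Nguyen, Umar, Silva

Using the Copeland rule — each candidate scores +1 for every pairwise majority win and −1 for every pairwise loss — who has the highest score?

Pairwise results:
  Umar vs Nguyen: Umar wins 3–2.
  Umar vs Silva: Umar wins 3–2.
  Nguyen vs Silva: Silva wins 3–2.
Copeland scores (wins − losses):
  Umar: 2 − 0 = 2
  Nguyen: 0 − 2 = -2
  Silva: 1 − 1 = 0
Umar has the best Copeland score.

Umar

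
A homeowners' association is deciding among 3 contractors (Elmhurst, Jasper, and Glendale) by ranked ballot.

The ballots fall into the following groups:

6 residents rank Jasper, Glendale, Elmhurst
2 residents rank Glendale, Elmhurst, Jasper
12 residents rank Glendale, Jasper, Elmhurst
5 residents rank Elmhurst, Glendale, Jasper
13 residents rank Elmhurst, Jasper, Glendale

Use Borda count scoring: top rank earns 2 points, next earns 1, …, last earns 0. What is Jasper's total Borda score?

Borda scores:
  Elmhurst: 6·0 + 2·1 + 12·0 + 5·2 + 13·2 = 38
  Jasper: 6·2 + 2·0 + 12·1 + 5·0 + 13·1 = 37
  Glendale: 6·1 + 2·2 + 12·2 + 5·1 + 13·0 = 39

37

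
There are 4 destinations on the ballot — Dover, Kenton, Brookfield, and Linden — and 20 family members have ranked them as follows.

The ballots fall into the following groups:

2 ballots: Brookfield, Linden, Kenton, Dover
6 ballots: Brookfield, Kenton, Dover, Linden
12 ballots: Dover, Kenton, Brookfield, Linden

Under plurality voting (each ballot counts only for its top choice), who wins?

Dover

First-place vote totals:
  Dover: 12
  Kenton: 0
  Brookfield: 8
  Linden: 0
Dover has the most first-place votes.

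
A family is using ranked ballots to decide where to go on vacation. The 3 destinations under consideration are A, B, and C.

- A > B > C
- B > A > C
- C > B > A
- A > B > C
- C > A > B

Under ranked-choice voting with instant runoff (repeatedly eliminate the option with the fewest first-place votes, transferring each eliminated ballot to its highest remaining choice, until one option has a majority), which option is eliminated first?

B

Round 1: A 2, C 2, B 1. B has the fewest and is eliminated.
Round 2: A 3, C 2. A has a majority.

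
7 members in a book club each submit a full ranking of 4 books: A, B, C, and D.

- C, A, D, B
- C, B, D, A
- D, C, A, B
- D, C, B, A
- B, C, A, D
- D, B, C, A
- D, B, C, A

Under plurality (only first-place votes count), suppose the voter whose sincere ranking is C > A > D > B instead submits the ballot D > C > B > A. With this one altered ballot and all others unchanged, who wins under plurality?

D

First-place totals with the altered ballot: A 0, B 1, C 1, D 5.
The winner is unchanged: still D.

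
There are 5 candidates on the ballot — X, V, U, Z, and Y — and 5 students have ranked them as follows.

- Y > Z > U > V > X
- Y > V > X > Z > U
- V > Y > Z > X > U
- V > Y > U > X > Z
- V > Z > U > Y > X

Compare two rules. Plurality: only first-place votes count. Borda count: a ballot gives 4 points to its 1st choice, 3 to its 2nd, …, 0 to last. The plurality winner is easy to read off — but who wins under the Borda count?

Plurality first-place counts: X 0, V 3, U 0, Z 0, Y 2 → V.
Borda totals: X 4, V 16, U 6, Z 9, Y 15 → V.

V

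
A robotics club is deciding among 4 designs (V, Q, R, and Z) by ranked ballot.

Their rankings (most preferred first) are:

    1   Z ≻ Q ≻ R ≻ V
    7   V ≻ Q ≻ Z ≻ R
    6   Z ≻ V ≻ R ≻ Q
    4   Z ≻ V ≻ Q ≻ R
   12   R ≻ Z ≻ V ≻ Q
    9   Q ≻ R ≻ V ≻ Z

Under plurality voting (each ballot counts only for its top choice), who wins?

First-place vote totals:
  V: 7
  Q: 9
  R: 12
  Z: 11
R has the most first-place votes.

R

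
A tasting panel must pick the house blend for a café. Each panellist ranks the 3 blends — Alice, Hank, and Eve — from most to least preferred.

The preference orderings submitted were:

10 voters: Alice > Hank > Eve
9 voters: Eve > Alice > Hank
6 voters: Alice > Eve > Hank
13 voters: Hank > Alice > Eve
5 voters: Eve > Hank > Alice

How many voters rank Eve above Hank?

20

Ballots ranking Eve above Hank: 9+6+5 = 20.
Ballots ranking Hank above Eve: 10+13 = 23.
So 20 of 43 voters prefer Eve to Hank.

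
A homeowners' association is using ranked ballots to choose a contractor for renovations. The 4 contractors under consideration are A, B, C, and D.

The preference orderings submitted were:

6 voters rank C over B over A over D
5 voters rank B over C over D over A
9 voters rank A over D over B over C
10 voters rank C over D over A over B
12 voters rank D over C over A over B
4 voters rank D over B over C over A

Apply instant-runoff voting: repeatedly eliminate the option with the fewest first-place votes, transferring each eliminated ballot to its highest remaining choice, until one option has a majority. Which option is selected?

Round 1: C 16, D 16, A 9, B 5. B has the fewest and is eliminated.
Round 2: C 21, D 16, A 9. A has the fewest and is eliminated.
Round 3: D 25, C 21. D has a majority.

D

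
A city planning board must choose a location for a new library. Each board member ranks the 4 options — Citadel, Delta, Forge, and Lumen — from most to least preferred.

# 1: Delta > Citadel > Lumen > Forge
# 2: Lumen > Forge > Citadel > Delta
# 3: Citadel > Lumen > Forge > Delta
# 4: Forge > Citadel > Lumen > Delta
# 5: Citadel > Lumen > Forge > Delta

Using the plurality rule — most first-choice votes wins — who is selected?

First-place vote totals:
  Citadel: 2
  Delta: 1
  Forge: 1
  Lumen: 1
Citadel has the most first-place votes.

Citadel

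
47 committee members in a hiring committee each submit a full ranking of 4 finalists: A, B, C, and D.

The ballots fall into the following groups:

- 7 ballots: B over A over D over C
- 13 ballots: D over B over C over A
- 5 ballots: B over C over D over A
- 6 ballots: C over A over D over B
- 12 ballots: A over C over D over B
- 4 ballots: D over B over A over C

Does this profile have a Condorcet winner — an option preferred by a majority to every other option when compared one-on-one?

No

Head-to-head results (47 voters total):
A vs B: B wins 29–18.
A vs C: C wins 24–23.
A vs D: A wins 25–22.
B vs C: B wins 29–18.
B vs D: D wins 35–12.
C vs D: D wins 24–23.
No candidate beats all others: A beats D beats B beats A, a majority cycle.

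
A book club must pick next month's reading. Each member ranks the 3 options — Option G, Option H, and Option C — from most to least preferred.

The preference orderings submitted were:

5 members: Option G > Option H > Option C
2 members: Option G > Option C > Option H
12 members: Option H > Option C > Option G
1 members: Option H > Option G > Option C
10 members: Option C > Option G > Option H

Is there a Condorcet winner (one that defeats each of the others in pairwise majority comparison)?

No

Head-to-head results (30 voters total):
Option G vs Option H: Option G wins 17–13.
Option G vs Option C: Option C wins 22–8.
Option H vs Option C: Option H wins 18–12.
No candidate beats all others: Option G beats Option H beats Option C beats Option G, a majority cycle.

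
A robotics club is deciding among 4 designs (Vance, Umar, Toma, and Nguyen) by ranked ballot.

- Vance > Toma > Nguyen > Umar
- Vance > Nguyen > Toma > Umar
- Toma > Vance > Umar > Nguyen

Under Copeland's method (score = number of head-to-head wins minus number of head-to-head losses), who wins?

Pairwise results:
  Vance vs Umar: Vance wins 3–0.
  Vance vs Toma: Vance wins 2–1.
  Vance vs Nguyen: Vance wins 3–0.
  Umar vs Toma: Toma wins 3–0.
  Umar vs Nguyen: Nguyen wins 2–1.
  Toma vs Nguyen: Toma wins 2–1.
Copeland scores (wins − losses):
  Vance: 3 − 0 = 3
  Umar: 0 − 3 = -3
  Toma: 2 − 1 = 1
  Nguyen: 1 − 2 = -1
Vance has the best Copeland score.

Vance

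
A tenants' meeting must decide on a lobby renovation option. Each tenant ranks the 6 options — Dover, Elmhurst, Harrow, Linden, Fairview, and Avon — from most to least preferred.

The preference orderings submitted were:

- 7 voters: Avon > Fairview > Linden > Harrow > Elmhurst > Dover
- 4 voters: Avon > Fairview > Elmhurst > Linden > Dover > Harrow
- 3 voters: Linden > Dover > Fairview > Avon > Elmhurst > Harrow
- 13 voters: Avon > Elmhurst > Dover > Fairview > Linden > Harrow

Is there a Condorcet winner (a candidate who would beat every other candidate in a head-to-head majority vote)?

Yes

Head-to-head results (27 voters total):
Dover vs Elmhurst: Elmhurst wins 24–3.
Dover vs Harrow: Dover wins 20–7.
Dover vs Linden: Linden wins 14–13.
Dover vs Fairview: Dover wins 16–11.
Dover vs Avon: Avon wins 24–3.
Elmhurst vs Harrow: Elmhurst wins 20–7.
Elmhurst vs Linden: Elmhurst wins 17–10.
Elmhurst vs Fairview: Fairview wins 14–13.
Elmhurst vs Avon: Avon wins 27–0.
Harrow vs Linden: Linden wins 27–0.
Harrow vs Fairview: Fairview wins 27–0.
Harrow vs Avon: Avon wins 27–0.
Linden vs Fairview: Fairview wins 24–3.
Linden vs Avon: Avon wins 24–3.
Fairview vs Avon: Avon wins 24–3.
Avon beats each rival — Dover (24–3), Elmhurst (27–0), Harrow (27–0), Linden (24–3), Fairview (24–3) — so Avon is the Condorcet winner.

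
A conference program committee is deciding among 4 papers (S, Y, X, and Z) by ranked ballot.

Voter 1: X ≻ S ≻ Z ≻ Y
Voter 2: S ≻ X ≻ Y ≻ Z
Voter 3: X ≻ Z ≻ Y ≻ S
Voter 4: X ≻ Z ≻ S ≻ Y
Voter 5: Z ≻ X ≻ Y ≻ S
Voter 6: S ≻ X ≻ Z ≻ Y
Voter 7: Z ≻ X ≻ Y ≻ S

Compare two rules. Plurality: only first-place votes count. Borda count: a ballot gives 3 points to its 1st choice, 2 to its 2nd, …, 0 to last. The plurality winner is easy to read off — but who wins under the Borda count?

X

Plurality first-place counts: S 2, Y 0, X 3, Z 2 → X.
Borda totals: S 9, Y 4, X 17, Z 12 → X.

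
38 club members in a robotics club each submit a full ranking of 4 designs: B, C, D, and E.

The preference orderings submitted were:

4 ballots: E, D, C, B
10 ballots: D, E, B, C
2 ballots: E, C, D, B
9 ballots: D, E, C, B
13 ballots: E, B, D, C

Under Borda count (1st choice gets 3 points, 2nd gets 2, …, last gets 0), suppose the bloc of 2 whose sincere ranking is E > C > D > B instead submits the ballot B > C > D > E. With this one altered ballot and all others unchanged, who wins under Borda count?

E

Borda totals with the altered ballot: B 42, C 17, D 80, E 89.
The winner is unchanged: still E.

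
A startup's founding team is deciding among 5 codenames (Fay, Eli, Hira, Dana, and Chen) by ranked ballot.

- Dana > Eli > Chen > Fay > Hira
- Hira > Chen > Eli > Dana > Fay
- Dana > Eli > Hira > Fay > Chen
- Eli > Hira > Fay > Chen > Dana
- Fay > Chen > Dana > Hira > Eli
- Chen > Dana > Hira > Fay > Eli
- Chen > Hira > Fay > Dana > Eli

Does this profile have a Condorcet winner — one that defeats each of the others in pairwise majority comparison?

Head-to-head results (7 voters total):
Fay vs Eli: Eli wins 4–3.
Fay vs Hira: Hira wins 5–2.
Fay vs Dana: Dana wins 4–3.
Fay vs Chen: Chen wins 4–3.
Eli vs Hira: Hira wins 4–3.
Eli vs Dana: Dana wins 5–2.
Eli vs Chen: Chen wins 4–3.
Hira vs Dana: Dana wins 4–3.
Hira vs Chen: Chen wins 4–3.
Dana vs Chen: Chen wins 5–2.
Chen beats each rival — Fay (4–3), Eli (4–3), Hira (4–3), Dana (5–2) — so Chen is the Condorcet winner.

Yes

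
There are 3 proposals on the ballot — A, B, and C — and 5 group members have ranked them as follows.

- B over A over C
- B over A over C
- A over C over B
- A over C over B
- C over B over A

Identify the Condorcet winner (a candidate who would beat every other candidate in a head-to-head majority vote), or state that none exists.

Head-to-head results (5 voters total):
A vs B: B wins 3–2.
A vs C: A wins 4–1.
B vs C: C wins 3–2.
No candidate beats all others: A beats C beats B beats A, a majority cycle.

No Condorcet winner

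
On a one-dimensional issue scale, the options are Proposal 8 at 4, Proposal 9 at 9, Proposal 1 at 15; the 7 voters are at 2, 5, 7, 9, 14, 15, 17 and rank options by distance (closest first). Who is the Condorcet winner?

Proposal 9

With single-peaked preferences on a line, the Condorcet winner is the candidate closest to the median voter.
The median voter (position 9) is closest to Proposal 9 at 9.
Check: Proposal 9 vs Proposal 1 — voters closer to Proposal 9: 4 of 7.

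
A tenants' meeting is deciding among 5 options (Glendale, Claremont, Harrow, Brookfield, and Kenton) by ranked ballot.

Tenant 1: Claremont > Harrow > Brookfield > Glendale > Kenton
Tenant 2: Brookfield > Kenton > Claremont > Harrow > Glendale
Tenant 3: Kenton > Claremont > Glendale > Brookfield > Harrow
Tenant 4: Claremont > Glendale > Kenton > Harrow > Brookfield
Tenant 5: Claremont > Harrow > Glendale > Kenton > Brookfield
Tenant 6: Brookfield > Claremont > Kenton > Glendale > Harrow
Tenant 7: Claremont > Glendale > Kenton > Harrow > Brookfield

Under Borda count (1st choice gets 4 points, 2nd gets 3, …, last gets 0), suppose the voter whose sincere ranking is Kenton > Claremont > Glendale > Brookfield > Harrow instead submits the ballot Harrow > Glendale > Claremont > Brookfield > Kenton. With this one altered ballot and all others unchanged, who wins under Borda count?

Claremont

Borda totals with the altered ballot: Glendale 13, Claremont 23, Harrow 13, Brookfield 11, Kenton 10.
The winner is unchanged: still Claremont.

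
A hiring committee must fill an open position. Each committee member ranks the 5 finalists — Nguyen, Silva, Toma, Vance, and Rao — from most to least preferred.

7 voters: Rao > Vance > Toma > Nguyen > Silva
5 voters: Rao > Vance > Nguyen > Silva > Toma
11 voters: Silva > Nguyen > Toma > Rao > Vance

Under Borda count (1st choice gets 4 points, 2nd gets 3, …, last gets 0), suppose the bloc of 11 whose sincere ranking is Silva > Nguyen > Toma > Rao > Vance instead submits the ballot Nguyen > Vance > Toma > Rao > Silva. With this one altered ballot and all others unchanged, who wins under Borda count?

Borda totals with the altered ballot: Nguyen 61, Silva 5, Toma 36, Vance 69, Rao 59.
The switch changes the winner from Rao to Vance.

Vance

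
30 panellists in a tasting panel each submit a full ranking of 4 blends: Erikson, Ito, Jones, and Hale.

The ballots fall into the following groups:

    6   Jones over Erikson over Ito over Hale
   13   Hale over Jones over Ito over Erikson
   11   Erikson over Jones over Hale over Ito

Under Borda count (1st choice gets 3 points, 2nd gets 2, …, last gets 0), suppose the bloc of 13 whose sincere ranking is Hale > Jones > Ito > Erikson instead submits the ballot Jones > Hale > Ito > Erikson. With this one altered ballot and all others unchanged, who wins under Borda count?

Jones

Borda totals with the altered ballot: Erikson 45, Ito 19, Jones 79, Hale 37.
The winner is unchanged: still Jones.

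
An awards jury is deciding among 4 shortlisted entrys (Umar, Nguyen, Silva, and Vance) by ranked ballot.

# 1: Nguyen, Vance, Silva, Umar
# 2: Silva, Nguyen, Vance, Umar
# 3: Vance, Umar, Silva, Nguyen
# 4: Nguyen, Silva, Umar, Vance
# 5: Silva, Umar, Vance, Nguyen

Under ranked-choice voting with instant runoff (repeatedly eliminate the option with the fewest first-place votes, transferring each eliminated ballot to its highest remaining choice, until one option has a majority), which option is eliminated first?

Round 1: Nguyen 2, Silva 2, Vance 1, Umar 0. Umar has the fewest and is eliminated.
Round 2: Nguyen 2, Silva 2, Vance 1. Vance has the fewest and is eliminated.
Round 3: Silva 3, Nguyen 2. Silva has a majority.

Umar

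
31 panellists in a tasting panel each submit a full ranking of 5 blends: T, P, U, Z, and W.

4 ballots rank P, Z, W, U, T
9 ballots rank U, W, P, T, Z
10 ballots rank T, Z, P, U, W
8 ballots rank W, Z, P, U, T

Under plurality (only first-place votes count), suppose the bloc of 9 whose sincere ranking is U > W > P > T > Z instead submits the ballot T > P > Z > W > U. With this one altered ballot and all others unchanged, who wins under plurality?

First-place totals with the altered ballot: T 19, P 4, U 0, Z 0, W 8.
The winner is unchanged: still T.

T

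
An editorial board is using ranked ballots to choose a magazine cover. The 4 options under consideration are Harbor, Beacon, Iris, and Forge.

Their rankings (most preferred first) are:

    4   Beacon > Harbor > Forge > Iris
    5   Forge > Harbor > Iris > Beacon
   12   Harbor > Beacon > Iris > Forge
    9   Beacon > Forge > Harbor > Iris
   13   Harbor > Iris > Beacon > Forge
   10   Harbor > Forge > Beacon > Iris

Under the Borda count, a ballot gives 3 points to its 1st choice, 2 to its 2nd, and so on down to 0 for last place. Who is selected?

Borda scores:
  Harbor: 4·2 + 5·2 + 12·3 + 9·1 + 13·3 + 10·3 = 132
  Beacon: 4·3 + 5·0 + 12·2 + 9·3 + 13·1 + 10·1 = 86
  Iris: 4·0 + 5·1 + 12·1 + 9·0 + 13·2 + 10·0 = 43
  Forge: 4·1 + 5·3 + 12·0 + 9·2 + 13·0 + 10·2 = 57
Harbor has the highest total.

Harbor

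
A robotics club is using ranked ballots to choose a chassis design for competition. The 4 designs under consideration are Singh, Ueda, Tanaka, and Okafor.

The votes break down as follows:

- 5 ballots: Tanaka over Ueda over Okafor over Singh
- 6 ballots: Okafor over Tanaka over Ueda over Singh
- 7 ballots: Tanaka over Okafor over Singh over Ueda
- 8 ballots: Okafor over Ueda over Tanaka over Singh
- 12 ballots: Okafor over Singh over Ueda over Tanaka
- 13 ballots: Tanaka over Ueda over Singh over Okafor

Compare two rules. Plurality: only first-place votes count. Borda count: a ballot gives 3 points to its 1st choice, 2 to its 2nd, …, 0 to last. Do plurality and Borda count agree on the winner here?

Yes

Plurality first-place counts: Singh 0, Ueda 0, Tanaka 25, Okafor 26 → Okafor.
Borda totals: Singh 44, Ueda 70, Tanaka 95, Okafor 97 → Okafor.
The two rules agree on Okafor.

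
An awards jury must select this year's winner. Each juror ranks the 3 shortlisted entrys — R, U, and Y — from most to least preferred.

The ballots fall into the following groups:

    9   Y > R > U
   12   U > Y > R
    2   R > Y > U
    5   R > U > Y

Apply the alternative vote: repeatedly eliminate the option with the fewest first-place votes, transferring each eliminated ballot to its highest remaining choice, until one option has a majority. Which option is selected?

Round 1: U 12, Y 9, R 7. R has the fewest and is eliminated.
Round 2: U 17, Y 11. U has a majority.

U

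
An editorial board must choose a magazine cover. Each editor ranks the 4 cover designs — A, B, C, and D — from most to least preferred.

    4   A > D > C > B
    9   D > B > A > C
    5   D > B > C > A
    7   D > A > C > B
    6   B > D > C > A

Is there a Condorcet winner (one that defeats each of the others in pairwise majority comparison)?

Head-to-head results (31 voters total):
A vs B: B wins 20–11.
A vs C: A wins 20–11.
A vs D: D wins 27–4.
B vs C: B wins 20–11.
B vs D: D wins 25–6.
C vs D: D wins 31–0.
D beats each rival — A (27–4), B (25–6), C (31–0) — so D is the Condorcet winner.

Yes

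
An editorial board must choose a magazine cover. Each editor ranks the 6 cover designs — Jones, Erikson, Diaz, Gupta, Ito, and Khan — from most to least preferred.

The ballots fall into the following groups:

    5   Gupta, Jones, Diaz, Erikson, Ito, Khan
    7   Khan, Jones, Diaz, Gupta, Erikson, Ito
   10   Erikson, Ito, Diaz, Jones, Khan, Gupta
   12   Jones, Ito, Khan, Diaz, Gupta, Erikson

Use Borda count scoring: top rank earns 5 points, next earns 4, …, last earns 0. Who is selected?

Jones

Borda scores:
  Jones: 5·4 + 7·4 + 10·2 + 12·5 = 128
  Erikson: 5·2 + 7·1 + 10·5 + 12·0 = 67
  Diaz: 5·3 + 7·3 + 10·3 + 12·2 = 90
  Gupta: 5·5 + 7·2 + 10·0 + 12·1 = 51
  Ito: 5·1 + 7·0 + 10·4 + 12·4 = 93
  Khan: 5·0 + 7·5 + 10·1 + 12·3 = 81
Jones has the highest total.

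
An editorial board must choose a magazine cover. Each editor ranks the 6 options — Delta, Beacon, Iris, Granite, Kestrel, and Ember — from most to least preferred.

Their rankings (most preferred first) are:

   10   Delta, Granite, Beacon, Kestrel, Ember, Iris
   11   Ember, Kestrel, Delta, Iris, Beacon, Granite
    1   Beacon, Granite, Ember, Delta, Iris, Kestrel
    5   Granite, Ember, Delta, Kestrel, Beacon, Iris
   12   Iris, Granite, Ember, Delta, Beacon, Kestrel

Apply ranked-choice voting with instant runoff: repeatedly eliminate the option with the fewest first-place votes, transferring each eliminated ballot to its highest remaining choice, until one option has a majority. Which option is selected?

Ember

Round 1: Iris 12, Ember 11, Delta 10, Granite 5, Beacon 1, Kestrel 0. Kestrel has the fewest and is eliminated.
Round 2: Iris 12, Ember 11, Delta 10, Granite 5, Beacon 1. Beacon has the fewest and is eliminated.
Round 3: Iris 12, Ember 11, Delta 10, Granite 6. Granite has the fewest and is eliminated.
Round 4: Ember 17, Iris 12, Delta 10. Delta has the fewest and is eliminated.
Round 5: Ember 27, Iris 12. Ember has a majority.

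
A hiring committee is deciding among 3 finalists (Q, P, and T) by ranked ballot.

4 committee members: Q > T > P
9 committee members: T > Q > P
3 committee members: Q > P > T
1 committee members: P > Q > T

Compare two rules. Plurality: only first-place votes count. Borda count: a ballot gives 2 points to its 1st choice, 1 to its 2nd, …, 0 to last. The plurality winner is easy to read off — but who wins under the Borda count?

Q

Plurality first-place counts: Q 7, P 1, T 9 → T.
Borda totals: Q 24, P 5, T 22 → Q.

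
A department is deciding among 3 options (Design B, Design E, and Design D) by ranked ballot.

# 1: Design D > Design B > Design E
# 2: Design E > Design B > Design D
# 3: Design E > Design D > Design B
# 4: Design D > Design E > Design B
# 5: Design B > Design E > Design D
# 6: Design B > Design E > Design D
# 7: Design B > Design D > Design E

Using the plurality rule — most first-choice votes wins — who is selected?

Design B

First-place vote totals:
  Design B: 3
  Design E: 2
  Design D: 2
Design B has the most first-place votes.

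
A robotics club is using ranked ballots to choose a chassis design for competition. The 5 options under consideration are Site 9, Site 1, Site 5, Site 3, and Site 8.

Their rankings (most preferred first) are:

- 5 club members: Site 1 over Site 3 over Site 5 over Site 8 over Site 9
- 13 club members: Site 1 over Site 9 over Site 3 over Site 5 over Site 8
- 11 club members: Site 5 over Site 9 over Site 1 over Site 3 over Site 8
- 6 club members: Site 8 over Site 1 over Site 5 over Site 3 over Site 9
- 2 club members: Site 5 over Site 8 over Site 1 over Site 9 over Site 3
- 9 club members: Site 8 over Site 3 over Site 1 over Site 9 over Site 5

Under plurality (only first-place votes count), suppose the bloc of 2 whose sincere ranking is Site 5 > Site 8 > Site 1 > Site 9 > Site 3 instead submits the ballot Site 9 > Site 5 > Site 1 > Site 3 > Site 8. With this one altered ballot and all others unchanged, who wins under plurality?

Site 1

First-place totals with the altered ballot: Site 9 2, Site 1 18, Site 5 11, Site 3 0, Site 8 15.
The winner is unchanged: still Site 1.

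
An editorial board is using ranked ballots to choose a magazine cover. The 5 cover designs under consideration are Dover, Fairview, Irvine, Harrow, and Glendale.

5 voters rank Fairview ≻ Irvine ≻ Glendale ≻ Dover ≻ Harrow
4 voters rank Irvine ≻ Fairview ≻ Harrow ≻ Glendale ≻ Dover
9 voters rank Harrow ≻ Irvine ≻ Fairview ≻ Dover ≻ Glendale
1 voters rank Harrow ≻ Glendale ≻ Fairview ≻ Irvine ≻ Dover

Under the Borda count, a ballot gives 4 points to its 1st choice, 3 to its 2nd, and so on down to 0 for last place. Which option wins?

Irvine

Borda scores:
  Dover: 5·1 + 4·0 + 9·1 + 0 = 14
  Fairview: 5·4 + 4·3 + 9·2 + 2 = 52
  Irvine: 5·3 + 4·4 + 9·3 + 1 = 59
  Harrow: 5·0 + 4·2 + 9·4 + 4 = 48
  Glendale: 5·2 + 4·1 + 9·0 + 3 = 17
Irvine has the highest total.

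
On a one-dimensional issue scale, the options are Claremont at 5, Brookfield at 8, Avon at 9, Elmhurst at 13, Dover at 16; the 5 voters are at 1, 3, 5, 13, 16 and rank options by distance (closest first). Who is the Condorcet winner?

With single-peaked preferences on a line, the Condorcet winner is the candidate closest to the median voter.
The median voter (position 5) is closest to Claremont at 5.
Check: Claremont vs Dover — voters closer to Claremont: 3 of 5.

Claremont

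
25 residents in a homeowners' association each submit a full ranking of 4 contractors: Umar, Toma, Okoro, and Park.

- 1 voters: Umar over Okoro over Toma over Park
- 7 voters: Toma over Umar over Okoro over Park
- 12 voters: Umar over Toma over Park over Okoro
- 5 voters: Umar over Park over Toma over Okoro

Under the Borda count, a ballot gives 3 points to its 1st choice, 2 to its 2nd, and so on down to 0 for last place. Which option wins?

Umar

Borda scores:
  Umar: 3 + 7·2 + 12·3 + 5·3 = 68
  Toma: 1 + 7·3 + 12·2 + 5·1 = 51
  Okoro: 2 + 7·1 + 12·0 + 5·0 = 9
  Park: 0 + 7·0 + 12·1 + 5·2 = 22
Umar has the highest total.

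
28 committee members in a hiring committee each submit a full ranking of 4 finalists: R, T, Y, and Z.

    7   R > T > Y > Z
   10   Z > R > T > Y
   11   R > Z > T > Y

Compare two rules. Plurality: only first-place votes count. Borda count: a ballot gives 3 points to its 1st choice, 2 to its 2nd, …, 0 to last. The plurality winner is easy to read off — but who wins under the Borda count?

Plurality first-place counts: R 18, T 0, Y 0, Z 10 → R.
Borda totals: R 74, T 35, Y 7, Z 52 → R.

R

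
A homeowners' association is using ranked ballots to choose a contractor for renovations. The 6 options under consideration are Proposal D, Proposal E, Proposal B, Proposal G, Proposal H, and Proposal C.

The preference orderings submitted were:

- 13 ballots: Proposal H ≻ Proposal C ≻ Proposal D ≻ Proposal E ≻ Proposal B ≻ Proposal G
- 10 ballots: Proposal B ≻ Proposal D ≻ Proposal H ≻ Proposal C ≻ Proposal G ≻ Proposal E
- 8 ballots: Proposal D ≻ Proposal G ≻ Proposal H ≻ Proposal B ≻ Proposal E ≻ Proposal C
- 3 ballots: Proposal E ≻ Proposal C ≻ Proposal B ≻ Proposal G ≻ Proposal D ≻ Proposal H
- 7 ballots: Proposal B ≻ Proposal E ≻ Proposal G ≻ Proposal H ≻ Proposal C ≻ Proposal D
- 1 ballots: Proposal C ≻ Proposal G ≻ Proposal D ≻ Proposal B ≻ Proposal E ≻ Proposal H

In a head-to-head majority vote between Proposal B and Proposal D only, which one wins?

Proposal D

Ballots ranking Proposal B above Proposal D: 10+3+7 = 20.
Ballots ranking Proposal D above Proposal B: 13+8+1 = 22.
Proposal D wins the head-to-head, 22–20.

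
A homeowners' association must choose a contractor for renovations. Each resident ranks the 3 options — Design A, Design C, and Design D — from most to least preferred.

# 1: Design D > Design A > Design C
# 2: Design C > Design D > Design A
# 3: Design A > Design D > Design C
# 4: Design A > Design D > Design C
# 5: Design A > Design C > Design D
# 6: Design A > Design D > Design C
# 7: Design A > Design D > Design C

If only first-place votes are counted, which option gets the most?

First-place vote totals:
  Design A: 5
  Design C: 1
  Design D: 1
Design A has the most first-place votes.

Design A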